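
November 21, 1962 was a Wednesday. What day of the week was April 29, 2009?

Day-of-year of November 21, 1962: 325.
Day-of-year of April 29, 2009: 119.
1962 has 365 days, so 365 − 325 = 40 days remain in 1962.
Full years 1963–2008: 34 common + 12 leap = 34×365 + 12×366 = 16802 days.
Total: 40 + 16802 + 119 = 16961 days.
16961 is a multiple of 7, so April 29, 2009 falls on the same weekday: Wednesday.

Wednesday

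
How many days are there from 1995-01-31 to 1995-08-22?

203

January 1995: 31 − 31 = 0 days remain.
Then February 1995 (28), March (31), April (30), May (31), June (30), July (31): 28 + 31 + 30 + 31 + 30 + 31 = 181 days.
August 1–22, 1995: 22 days.
Total: 0 + 181 + 22 = 203 days.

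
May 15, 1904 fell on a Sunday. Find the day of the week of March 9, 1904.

Wednesday

Count forward from the earlier date (March 9, 1904) to the later (May 15, 1904):
March 1904: 31 − 9 = 22 days remain.
Then April (30): 30 days.
May 1–15, 1904: 15 days.
Total: 22 + 30 + 15 = 67 days.
67 mod 7 = 4, so 4 days before Sunday is Wednesday.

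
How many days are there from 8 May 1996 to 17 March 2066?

25515

Day-of-year of May 8, 1996: 129.
Day-of-year of March 17, 2066: 76.
1996 has 366 days, so 366 − 129 = 237 days remain in 1996.
Full years 1997–2065: 52 common + 17 leap = 52×365 + 17×366 = 25202 days.
Total: 237 + 25202 + 76 = 25515 days.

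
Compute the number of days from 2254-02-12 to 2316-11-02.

22908

Day-of-year of February 12, 2254: 43.
Day-of-year of November 2, 2316: 307.
2254 has 365 days, so 365 − 43 = 322 days remain in 2254.
Full years 2255–2315: 47 common + 14 leap = 47×365 + 14×366 = 22279 days.
Total: 322 + 22279 + 307 = 22908 days.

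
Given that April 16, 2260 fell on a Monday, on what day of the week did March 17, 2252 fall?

Wednesday

Count forward from the earlier date (March 17, 2252) to the later (April 16, 2260):
Day-of-year of March 17, 2252: 77.
Day-of-year of April 16, 2260: 107.
2252 has 366 days, so 366 − 77 = 289 days remain in 2252.
Full years 2253–2259: 6 common + 1 leap = 6×365 + 1×366 = 2556 days.
Total: 289 + 2556 + 107 = 2952 days.
2952 mod 7 = 5, so 5 days before Monday is Wednesday.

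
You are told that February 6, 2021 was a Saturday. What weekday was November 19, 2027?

Friday

February 6, 2021 → February 6, 2022: 365 days.
February 6, 2022 → February 6, 2023: 365 days.
February 6, 2023 → February 6, 2024: 365 days.
February 6, 2024 → February 6, 2025: 366 days (2024 is a leap year).
February 6, 2025 → February 6, 2026: 365 days.
February 6, 2026 → February 6, 2027: 365 days.
February 2027: 28 − 6 = 22 days remain (2027 is not a leap year, so February has 28 days).
Then March (31), April (30), May (31), June (30), July (31), August (31), September (30), October (31): 31 + 30 + 31 + 30 + 31 + 31 + 30 + 31 = 245 days.
November 1–19, 2027: 19 days.
Residual: 286 days.
Total: 2477 days.
2477 mod 7 = 6, so 6 days after Saturday is Friday.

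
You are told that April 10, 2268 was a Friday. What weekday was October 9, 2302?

Thursday

Day-of-year of April 10, 2268: 101.
Day-of-year of October 9, 2302: 282.
2268 has 366 days, so 366 − 101 = 265 days remain in 2268.
Full years 2269–2301: 26 common + 7 leap = 26×365 + 7×366 = 12052 days.
Total: 265 + 12052 + 282 = 12599 days.
12599 mod 7 = 6, so 6 days after Friday is Thursday.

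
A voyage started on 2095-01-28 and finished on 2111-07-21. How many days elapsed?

From January 28, 2095 to January 28, 2111: 16 years, of which 3 contain a Feb 29 — 13×365 + 3×366 = 5843 days.
(2100 is not a leap year (divisible by 100 but not 400).)
January 2111: 31 − 28 = 3 days remain.
Then February 2111 (28), March (31), April (30), May (31), June (30): 28 + 31 + 30 + 31 + 30 = 150 days.
July 1–21, 2111: 21 days.
Residual: 174 days.
Total: 6017 days.

6017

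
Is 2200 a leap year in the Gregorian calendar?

2200 is not a leap year (divisible by 100 but not 400).

No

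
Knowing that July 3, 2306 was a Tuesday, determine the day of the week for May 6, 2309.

Day-of-year of July 3, 2306: 184.
Day-of-year of May 6, 2309: 126.
2306 has 365 days, so 365 − 184 = 181 days remain in 2306.
Full years: 2307: 365; 2308: 366. Sum = 731.
Total: 181 + 731 + 126 = 1038 days.
1038 mod 7 = 2, so 2 days after Tuesday is Thursday.

Thursday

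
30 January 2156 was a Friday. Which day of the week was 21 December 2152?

Count forward from the earlier date (December 21, 2152) to the later (January 30, 2156):
December 21, 2152 → December 21, 2153: 365 days.
December 21, 2153 → December 21, 2154: 365 days.
December 21, 2154 → December 21, 2155: 365 days.
December 2155: 31 − 21 = 10 days remain.
January 1–30, 2156: 30 days.
Residual: 40 days.
Total: 1135 days.
1135 mod 7 = 1, so 1 day before Friday is Thursday.

Thursday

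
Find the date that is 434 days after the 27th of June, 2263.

the 3rd of September, 2264

Count 434 days after June 27, 2263:
June 27, 2263 → June 27, 2264: 366 days (2264 is a leap year).
June 2264: 30 − 27 = 3 days remain.
Then July (31), August (31): 31 + 31 = 62 days.
September 1–3, 2264: 3 days.
Residual: 68 days.
Total: 434 days.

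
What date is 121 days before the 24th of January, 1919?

the 25th of September, 1918

Count 121 days before January 24, 1919:
Day-of-year of September 25, 1918: 268.
Day-of-year of January 24, 1919: 24.
1918 has 365 days, so 365 − 268 = 97 days remain in 1918.
Total: 97 + 24 = 121 days.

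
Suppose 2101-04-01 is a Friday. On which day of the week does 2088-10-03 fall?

Sunday

Count forward from the earlier date (October 3, 2088) to the later (April 1, 2101):
From October 3, 2088 to October 3, 2100: 12 years, of which 2 contain a Feb 29 — 10×365 + 2×366 = 4382 days.
(2100 is not a leap year (divisible by 100 but not 400).)
October 2100: 31 − 3 = 28 days remain.
Then November (30), December (31), January (31), February 2101 (28), March (31): 30 + 31 + 31 + 28 + 31 = 151 days.
April 1, 2101: 1 day.
Residual: 180 days.
Total: 4562 days.
4562 mod 7 = 5, so 5 days before Friday is Sunday.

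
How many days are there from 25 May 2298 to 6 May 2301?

May 25, 2298 → May 25, 2299: 365 days.
May 25, 2299 → May 25, 2300: 365 days (2300 is not a leap year (divisible by 100 but not 400)).
May 2300: 31 − 25 = 6 days remain.
Then 11 full months totalling 334 days.
May 1–6, 2301: 6 days.
Residual: 346 days.
Total: 1076 days.

1076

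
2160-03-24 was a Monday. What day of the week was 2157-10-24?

Monday

Count forward from the earlier date (October 24, 2157) to the later (March 24, 2160):
October 24, 2157 → October 24, 2158: 365 days.
October 24, 2158 → October 24, 2159: 365 days.
October 2159: 31 − 24 = 7 days remain.
Then November (30), December (31), January (31), February 2160 (29): 30 + 31 + 31 + 29 = 121 days.
March 1–24, 2160: 24 days.
Residual: 152 days.
Total: 882 days.
882 is a multiple of 7, so 2157-10-24 falls on the same weekday: Monday.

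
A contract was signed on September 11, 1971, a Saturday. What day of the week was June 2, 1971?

Wednesday

Count forward from the earlier date (June 2, 1971) to the later (September 11, 1971):
June 1971: 30 − 2 = 28 days remain.
Then July (31), August (31): 31 + 31 = 62 days.
September 1–11, 1971: 11 days.
Total: 28 + 62 + 11 = 101 days.
101 mod 7 = 3, so 3 days before Saturday is Wednesday.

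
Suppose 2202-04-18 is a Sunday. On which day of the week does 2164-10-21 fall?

Sunday

Count forward from the earlier date (October 21, 2164) to the later (April 18, 2202):
From October 21, 2164 to October 21, 2201: 37 years, of which 8 contain a Feb 29 — 29×365 + 8×366 = 13513 days.
(2200 is not a leap year (divisible by 100 but not 400).)
October 2201: 31 − 21 = 10 days remain.
Then November (30), December (31), January (31), February 2202 (28), March (31): 30 + 31 + 31 + 28 + 31 = 151 days.
April 1–18, 2202: 18 days.
Residual: 179 days.
Total: 13692 days.
13692 is a multiple of 7, so 2164-10-21 falls on the same weekday: Sunday.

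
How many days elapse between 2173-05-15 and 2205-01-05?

11557

Day-of-year of May 15, 2173: 135.
Day-of-year of January 5, 2205: 5.
2173 has 365 days, so 365 − 135 = 230 days remain in 2173.
Full years 2174–2204: 24 common + 7 leap = 24×365 + 7×366 = 11322 days.
Total: 230 + 11322 + 5 = 11557 days.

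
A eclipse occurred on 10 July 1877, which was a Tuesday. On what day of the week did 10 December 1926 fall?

From July 10, 1877 to July 10, 1926: 49 years, of which 11 contain a Feb 29 — 38×365 + 11×366 = 17896 days.
(1900 is not a leap year (divisible by 100 but not 400).)
July 1926: 31 − 10 = 21 days remain.
Then August (31), September (30), October (31), November (30): 31 + 30 + 31 + 30 = 122 days.
December 1–10, 1926: 10 days.
Residual: 153 days.
Total: 18049 days.
18049 mod 7 = 3, so 3 days after Tuesday is Friday.

Friday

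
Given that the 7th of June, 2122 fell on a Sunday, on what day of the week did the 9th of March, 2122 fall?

Count forward from the earlier date (March 9, 2122) to the later (June 7, 2122):
March 2122: 31 − 9 = 22 days remain.
Then April (30), May (31): 30 + 31 = 61 days.
June 1–7, 2122: 7 days.
Total: 22 + 61 + 7 = 90 days.
90 mod 7 = 6, so 6 days before Sunday is Monday.

Monday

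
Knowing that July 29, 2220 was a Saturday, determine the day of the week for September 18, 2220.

July 2220: 31 − 29 = 2 days remain.
Then August (31): 31 days.
September 1–18, 2220: 18 days.
Total: 2 + 31 + 18 = 51 days.
51 mod 7 = 2, so 2 days after Saturday is Monday.

Monday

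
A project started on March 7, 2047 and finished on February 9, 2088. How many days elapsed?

14949

From March 7, 2047 to March 7, 2087: 40 years, of which 10 contain a Feb 29 — 30×365 + 10×366 = 14610 days.
March 2087: 31 − 7 = 24 days remain.
Then 10 full months totalling 306 days.
February 1–9, 2088: 9 days (2088 is a leap year).
Residual: 339 days.
Total: 14949 days.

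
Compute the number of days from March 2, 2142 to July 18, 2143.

March 2142: 31 − 2 = 29 days remain.
Then 15 full months totalling 456 days.
July 1–18, 2143: 18 days.
Total: 29 + 456 + 18 = 503 days.

503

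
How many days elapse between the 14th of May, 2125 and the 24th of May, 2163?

13889

Day-of-year of May 14, 2125: 134.
Day-of-year of May 24, 2163: 144.
2125 has 365 days, so 365 − 134 = 231 days remain in 2125.
Full years 2126–2162: 28 common + 9 leap = 28×365 + 9×366 = 13514 days.
Total: 231 + 13514 + 144 = 13889 days.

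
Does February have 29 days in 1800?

No

1800 is not a leap year (divisible by 100 but not 400).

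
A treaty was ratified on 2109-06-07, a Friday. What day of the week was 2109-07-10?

June 2109: 30 − 7 = 23 days remain.
July 1–10, 2109: 10 days.
Total: 23 + 10 = 33 days.
33 mod 7 = 5, so 5 days after Friday is Wednesday.

Wednesday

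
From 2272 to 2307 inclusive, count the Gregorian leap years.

Years divisible by 4 in [2272, 2307]: 2272, 2276, 2280, 2284, 2288, 2292, 2296, 2300, 2304.
Of these, 2300 is divisible by 100 but not 400, so not leap.
Leap years: 9 − 1 = 8.

8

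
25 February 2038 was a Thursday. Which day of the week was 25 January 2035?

Thursday

Count forward from the earlier date (January 25, 2035) to the later (February 25, 2038):
January 25, 2035 → January 25, 2036: 365 days.
January 25, 2036 → January 25, 2037: 366 days (2036 is a leap year).
January 25, 2037 → January 25, 2038: 365 days.
January 2038: 31 − 25 = 6 days remain.
February 1–25, 2038: 25 days (2038 is not a leap year).
Residual: 31 days.
Total: 1127 days.
1127 is a multiple of 7, so 25 January 2035 falls on the same weekday: Thursday.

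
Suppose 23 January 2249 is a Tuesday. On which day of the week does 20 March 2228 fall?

Thursday

Count forward from the earlier date (March 20, 2228) to the later (January 23, 2249):
Day-of-year of March 20, 2228: 80.
Day-of-year of January 23, 2249: 23.
2228 has 366 days, so 366 − 80 = 286 days remain in 2228.
Full years 2229–2248: 15 common + 5 leap = 15×365 + 5×366 = 7305 days.
Total: 286 + 7305 + 23 = 7614 days.
7614 mod 7 = 5, so 5 days before Tuesday is Thursday.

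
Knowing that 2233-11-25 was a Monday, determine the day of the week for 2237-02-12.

Sunday

Day-of-year of November 25, 2233: 329.
Day-of-year of February 12, 2237: 43.
2233 has 365 days, so 365 − 329 = 36 days remain in 2233.
Full years: 2234: 365; 2235: 365; 2236: 366. Sum = 1096.
Total: 36 + 1096 + 43 = 1175 days.
1175 mod 7 = 6, so 6 days after Monday is Sunday.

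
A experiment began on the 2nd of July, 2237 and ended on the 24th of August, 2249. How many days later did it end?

4436

Day-of-year of July 2, 2237: 183.
Day-of-year of August 24, 2249: 236.
2237 has 365 days, so 365 − 183 = 182 days remain in 2237.
Full years 2238–2248: 8 common + 3 leap = 8×365 + 3×366 = 4018 days.
Total: 182 + 4018 + 236 = 4436 days.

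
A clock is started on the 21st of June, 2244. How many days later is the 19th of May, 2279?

Day-of-year of June 21, 2244: 173.
Day-of-year of May 19, 2279: 139.
2244 has 366 days, so 366 − 173 = 193 days remain in 2244.
Full years 2245–2278: 26 common + 8 leap = 26×365 + 8×366 = 12418 days.
Total: 193 + 12418 + 139 = 12750 days.

12750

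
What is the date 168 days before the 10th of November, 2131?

the 26th of May, 2131

Count 168 days before November 10, 2131:
May 2131: 31 − 26 = 5 days remain.
Then June (30), July (31), August (31), September (30), October (31): 30 + 31 + 31 + 30 + 31 = 153 days.
November 1–10, 2131: 10 days.
Total: 5 + 153 + 10 = 168 days.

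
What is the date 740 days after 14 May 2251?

23 May 2253

Count 740 days after May 14, 2251:
May 14, 2251 → May 14, 2252: 366 days (2252 is a leap year).
May 14, 2252 → May 14, 2253: 365 days.
Within May 2253: 23 − 14 = 9 days.
Total: 740 days.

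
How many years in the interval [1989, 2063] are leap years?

Years divisible by 4: 1992, 1996, …, 2060 — 18 in all.
2000 is divisible by 400, so still leap.
No century exceptions apply. Count: 18.

18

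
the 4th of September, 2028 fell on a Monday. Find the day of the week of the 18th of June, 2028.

Count forward from the earlier date (June 18, 2028) to the later (September 4, 2028):
June 2028: 30 − 18 = 12 days remain.
Then July (31), August (31): 31 + 31 = 62 days.
September 1–4, 2028: 4 days.
Total: 12 + 62 + 4 = 78 days.
78 mod 7 = 1, so 1 day before Monday is Sunday.

Sunday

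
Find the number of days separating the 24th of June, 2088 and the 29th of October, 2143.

20214

Day-of-year of June 24, 2088: 176.
Day-of-year of October 29, 2143: 302.
2088 has 366 days, so 366 − 176 = 190 days remain in 2088.
Full years 2089–2142: 42 common + 12 leap = 42×365 + 12×366 = 19722 days.
Total: 190 + 19722 + 302 = 20214 days.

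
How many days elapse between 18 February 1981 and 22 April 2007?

Day-of-year of February 18, 1981: 49.
Day-of-year of April 22, 2007: 112.
1981 has 365 days, so 365 − 49 = 316 days remain in 1981.
Full years 1982–2006: 19 common + 6 leap = 19×365 + 6×366 = 9131 days.
Total: 316 + 9131 + 112 = 9559 days.

9559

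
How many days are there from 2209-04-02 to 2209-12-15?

257

April 2209: 30 − 2 = 28 days remain.
Then May (31), June (30), July (31), August (31), September (30), October (31), November (30): 31 + 30 + 31 + 31 + 30 + 31 + 30 = 214 days.
December 1–15, 2209: 15 days.
Total: 28 + 214 + 15 = 257 days.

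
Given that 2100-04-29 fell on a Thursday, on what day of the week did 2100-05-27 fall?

April 2100: 30 − 29 = 1 day remains.
May 1–27, 2100: 27 days.
Total: 1 + 27 = 28 days.
28 is a multiple of 7, so 2100-05-27 falls on the same weekday: Thursday.

Thursday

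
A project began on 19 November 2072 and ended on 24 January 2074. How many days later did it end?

431

November 19, 2072 → November 19, 2073: 365 days.
November 2073: 30 − 19 = 11 days remain.
Then December (31): 31 days.
January 1–24, 2074: 24 days.
Residual: 66 days.
Total: 431 days.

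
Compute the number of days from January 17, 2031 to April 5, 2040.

3366

Day-of-year of January 17, 2031: 17.
Day-of-year of April 5, 2040: 96.
2031 has 365 days, so 365 − 17 = 348 days remain in 2031.
Full years 2032–2039: 6 common + 2 leap = 6×365 + 2×366 = 2922 days.
Total: 348 + 2922 + 96 = 3366 days.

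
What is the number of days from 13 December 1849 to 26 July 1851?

December 1849: 31 − 13 = 18 days remain.
Then 18 full months totalling 546 days.
July 1–26, 1851: 26 days.
Total: 18 + 546 + 26 = 590 days.

590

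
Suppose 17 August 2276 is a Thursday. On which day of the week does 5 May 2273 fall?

Count forward from the earlier date (May 5, 2273) to the later (August 17, 2276):
May 5, 2273 → May 5, 2274: 365 days.
May 5, 2274 → May 5, 2275: 365 days.
May 5, 2275 → May 5, 2276: 366 days (2276 is a leap year).
May 2276: 31 − 5 = 26 days remain.
Then June (30), July (31): 30 + 31 = 61 days.
August 1–17, 2276: 17 days.
Residual: 104 days.
Total: 1200 days.
1200 mod 7 = 3, so 3 days before Thursday is Monday.

Monday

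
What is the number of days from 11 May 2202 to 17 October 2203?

Day-of-year of May 11, 2202: 131.
Day-of-year of October 17, 2203: 290.
2202 has 365 days, so 365 − 131 = 234 days remain in 2202.
Total: 234 + 290 = 524 days.

524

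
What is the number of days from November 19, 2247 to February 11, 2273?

9216

Day-of-year of November 19, 2247: 323.
Day-of-year of February 11, 2273: 42.
2247 has 365 days, so 365 − 323 = 42 days remain in 2247.
Full years 2248–2272: 18 common + 7 leap = 18×365 + 7×366 = 9132 days.
Total: 42 + 9132 + 42 = 9216 days.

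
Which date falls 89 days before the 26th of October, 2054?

the 29th of July, 2054

Count 89 days before October 26, 2054:
July 2054: 31 − 29 = 2 days remain.
Then August (31), September (30): 31 + 30 = 61 days.
October 1–26, 2054: 26 days.
Total: 2 + 61 + 26 = 89 days.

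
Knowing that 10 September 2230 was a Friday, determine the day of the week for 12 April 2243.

Wednesday

Day-of-year of September 10, 2230: 253.
Day-of-year of April 12, 2243: 102.
2230 has 365 days, so 365 − 253 = 112 days remain in 2230.
Full years 2231–2242: 9 common + 3 leap = 9×365 + 3×366 = 4383 days.
Total: 112 + 4383 + 102 = 4597 days.
4597 mod 7 = 5, so 5 days after Friday is Wednesday.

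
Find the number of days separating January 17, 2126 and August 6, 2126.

January 2126: 31 − 17 = 14 days remain.
Then February 2126 (28), March (31), April (30), May (31), June (30), July (31): 28 + 31 + 30 + 31 + 30 + 31 = 181 days.
August 1–6, 2126: 6 days.
Total: 14 + 181 + 6 = 201 days.

201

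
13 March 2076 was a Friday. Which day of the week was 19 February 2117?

Friday

From March 13, 2076 to March 13, 2116: 40 years, of which 9 contain a Feb 29 — 31×365 + 9×366 = 14609 days.
(2100 is not a leap year (divisible by 100 but not 400).)
March 2116: 31 − 13 = 18 days remain.
Then 10 full months totalling 306 days.
February 1–19, 2117: 19 days (2117 is not a leap year).
Residual: 343 days.
Total: 14952 days.
14952 is a multiple of 7, so 19 February 2117 falls on the same weekday: Friday.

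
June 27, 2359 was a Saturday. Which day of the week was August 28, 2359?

June 2359: 30 − 27 = 3 days remain.
Then July (31): 31 days.
August 1–28, 2359: 28 days.
Total: 3 + 31 + 28 = 62 days.
62 mod 7 = 6, so 6 days after Saturday is Friday.

Friday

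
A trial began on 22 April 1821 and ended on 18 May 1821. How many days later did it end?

26

April 1821: 30 − 22 = 8 days remain.
May 1–18, 1821: 18 days.
Total: 8 + 18 = 26 days.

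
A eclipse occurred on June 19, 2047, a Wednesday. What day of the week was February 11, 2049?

June 2047: 30 − 19 = 11 days remain.
Then 19 full months totalling 581 days.
February 1–11, 2049: 11 days (2049 is not a leap year).
Total: 11 + 581 + 11 = 603 days.
603 mod 7 = 1, so 1 day after Wednesday is Thursday.

Thursday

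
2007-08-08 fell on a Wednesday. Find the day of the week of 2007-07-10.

Count forward from the earlier date (July 10, 2007) to the later (August 8, 2007):
July 2007: 31 − 10 = 21 days remain.
August 1–8, 2007: 8 days.
Total: 21 + 8 = 29 days.
29 mod 7 = 1, so 1 day before Wednesday is Tuesday.

Tuesday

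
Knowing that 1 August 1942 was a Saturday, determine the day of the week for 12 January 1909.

Tuesday

Count forward from the earlier date (January 12, 1909) to the later (August 1, 1942):
From January 12, 1909 to January 12, 1942: 33 years, of which 8 contain a Feb 29 — 25×365 + 8×366 = 12053 days.
January 1942: 31 − 12 = 19 days remain.
Then February 1942 (28), March (31), April (30), May (31), June (30), July (31): 28 + 31 + 30 + 31 + 30 + 31 = 181 days.
August 1, 1942: 1 day.
Residual: 201 days.
Total: 12254 days.
12254 mod 7 = 4, so 4 days before Saturday is Tuesday.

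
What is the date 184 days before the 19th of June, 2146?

the 17th of December, 2145

Count 184 days before June 19, 2146:
December 2145: 31 − 17 = 14 days remain.
Then January (31), February 2146 (28), March (31), April (30), May (31): 31 + 28 + 31 + 30 + 31 = 151 days.
June 1–19, 2146: 19 days.
Residual: 184 days.
Total: 184 days.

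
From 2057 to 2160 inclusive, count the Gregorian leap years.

25

Years divisible by 4: 2060, 2064, …, 2160 — 26 in all.
Of these, 2100 is divisible by 100 but not 400, so not leap.
Leap years: 26 − 1 = 25.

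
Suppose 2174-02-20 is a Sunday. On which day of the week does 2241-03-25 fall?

Day-of-year of February 20, 2174: 51.
Day-of-year of March 25, 2241: 84.
2174 has 365 days, so 365 − 51 = 314 days remain in 2174.
Full years 2175–2240: 50 common + 16 leap = 50×365 + 16×366 = 24106 days.
Total: 314 + 24106 + 84 = 24504 days.
24504 mod 7 = 4, so 4 days after Sunday is Thursday.

Thursday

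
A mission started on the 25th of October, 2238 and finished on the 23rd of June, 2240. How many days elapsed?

Day-of-year of October 25, 2238: 298.
Day-of-year of June 23, 2240: 175.
2238 has 365 days, so 365 − 298 = 67 days remain in 2238.
Full years: 2239: 365. Sum = 365.
Total: 67 + 365 + 175 = 607 days.

607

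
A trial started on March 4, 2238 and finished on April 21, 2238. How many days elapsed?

March 2238: 31 − 4 = 27 days remain.
April 1–21, 2238: 21 days.
Total: 27 + 21 = 48 days.

48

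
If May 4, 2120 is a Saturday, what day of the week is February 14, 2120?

Count forward from the earlier date (February 14, 2120) to the later (May 4, 2120):
February 2120: 29 − 14 = 15 days remain (2120 is a leap year, so February has 29 days).
Then March (31), April (30): 31 + 30 = 61 days.
May 1–4, 2120: 4 days.
Total: 15 + 61 + 4 = 80 days.
80 mod 7 = 3, so 3 days before Saturday is Wednesday.

Wednesday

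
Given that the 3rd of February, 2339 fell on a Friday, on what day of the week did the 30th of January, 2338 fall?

Sunday

Count forward from the earlier date (January 30, 2338) to the later (February 3, 2339):
Day-of-year of January 30, 2338: 30.
Day-of-year of February 3, 2339: 34.
2338 has 365 days, so 365 − 30 = 335 days remain in 2338.
Total: 335 + 34 = 369 days.
369 mod 7 = 5, so 5 days before Friday is Sunday.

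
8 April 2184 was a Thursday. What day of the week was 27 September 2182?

Friday

Count forward from the earlier date (September 27, 2182) to the later (April 8, 2184):
September 2182: 30 − 27 = 3 days remain.
Then 18 full months totalling 548 days.
April 1–8, 2184: 8 days.
Total: 3 + 548 + 8 = 559 days.
559 mod 7 = 6, so 6 days before Thursday is Friday.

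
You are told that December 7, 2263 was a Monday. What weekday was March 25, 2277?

From December 7, 2263 to December 7, 2276: 13 years, of which 4 contain a Feb 29 — 9×365 + 4×366 = 4749 days.
December 2276: 31 − 7 = 24 days remain.
Then January (31), February 2277 (28): 31 + 28 = 59 days.
March 1–25, 2277: 25 days.
Residual: 108 days.
Total: 4857 days.
4857 mod 7 = 6, so 6 days after Monday is Sunday.

Sunday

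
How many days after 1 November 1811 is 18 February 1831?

7049

From November 1, 1811 to November 1, 1830: 19 years, of which 5 contain a Feb 29 — 14×365 + 5×366 = 6940 days.
November 1830: 30 − 1 = 29 days remain.
Then December (31), January (31): 31 + 31 = 62 days.
February 1–18, 1831: 18 days (1831 is not a leap year).
Residual: 109 days.
Total: 7049 days.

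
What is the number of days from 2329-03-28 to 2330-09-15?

Day-of-year of March 28, 2329: 87.
Day-of-year of September 15, 2330: 258.
2329 has 365 days, so 365 − 87 = 278 days remain in 2329.
Total: 278 + 258 = 536 days.

536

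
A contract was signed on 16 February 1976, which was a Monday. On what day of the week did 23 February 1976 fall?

Within February 1976: 23 − 16 = 7 days.
7 is a multiple of 7, so 23 February 1976 falls on the same weekday: Monday.

Monday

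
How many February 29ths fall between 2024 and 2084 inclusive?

Years divisible by 4: 2024, 2028, …, 2084 — 16 in all.
No century exceptions apply. Count: 16.

16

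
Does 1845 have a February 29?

1845 is not a leap year.

No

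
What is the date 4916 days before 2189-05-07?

2175-11-21

Count 4916 days before May 7, 2189:
From November 21, 2175 to November 21, 2188: 13 years, of which 4 contain a Feb 29 — 9×365 + 4×366 = 4749 days.
November 2188: 30 − 21 = 9 days remain.
Then December (31), January (31), February 2189 (28), March (31), April (30): 31 + 31 + 28 + 31 + 30 = 151 days.
May 1–7, 2189: 7 days.
Residual: 167 days.
Total: 4916 days.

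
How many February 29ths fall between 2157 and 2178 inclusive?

Years divisible by 4 in [2157, 2178]: 2160, 2164, 2168, 2172, 2176.
No century exceptions apply. Count: 5.

5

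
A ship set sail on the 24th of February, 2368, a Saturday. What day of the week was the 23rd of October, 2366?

Count forward from the earlier date (October 23, 2366) to the later (February 24, 2368):
October 23, 2366 → October 23, 2367: 365 days.
October 2367: 31 − 23 = 8 days remain.
Then November (30), December (31), January (31): 30 + 31 + 31 = 92 days.
February 1–24, 2368: 24 days (2368 is a leap year).
Residual: 124 days.
Total: 489 days.
489 mod 7 = 6, so 6 days before Saturday is Sunday.

Sunday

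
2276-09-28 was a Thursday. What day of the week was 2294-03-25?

Day-of-year of September 28, 2276: 272.
Day-of-year of March 25, 2294: 84.
2276 has 366 days, so 366 − 272 = 94 days remain in 2276.
Full years 2277–2293: 13 common + 4 leap = 13×365 + 4×366 = 6209 days.
Total: 94 + 6209 + 84 = 6387 days.
6387 mod 7 = 3, so 3 days after Thursday is Sunday.

Sunday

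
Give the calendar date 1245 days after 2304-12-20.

2308-05-18

Count 1245 days after December 20, 2304:
Day-of-year of December 20, 2304: 355.
Day-of-year of May 18, 2308: 139.
2304 has 366 days, so 366 − 355 = 11 days remain in 2304.
Full years: 2305: 365; 2306: 365; 2307: 365. Sum = 1095.
Total: 11 + 1095 + 139 = 1245 days.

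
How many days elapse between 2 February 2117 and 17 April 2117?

74

February 2117: 28 − 2 = 26 days remain (2117 is not a leap year, so February has 28 days).
Then March (31): 31 days.
April 1–17, 2117: 17 days.
Total: 26 + 31 + 17 = 74 days.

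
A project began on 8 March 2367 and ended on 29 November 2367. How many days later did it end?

266

March 2367: 31 − 8 = 23 days remain.
Then April (30), May (31), June (30), July (31), August (31), September (30), October (31): 30 + 31 + 30 + 31 + 31 + 30 + 31 = 214 days.
November 1–29, 2367: 29 days.
Total: 23 + 214 + 29 = 266 days.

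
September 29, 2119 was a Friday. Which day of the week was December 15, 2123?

Wednesday

September 29, 2119 → September 29, 2120: 366 days (2120 is a leap year).
September 29, 2120 → September 29, 2121: 365 days.
September 29, 2121 → September 29, 2122: 365 days.
September 29, 2122 → September 29, 2123: 365 days.
September 2123: 30 − 29 = 1 day remains.
Then October (31), November (30): 31 + 30 = 61 days.
December 1–15, 2123: 15 days.
Residual: 77 days.
Total: 1538 days.
1538 mod 7 = 5, so 5 days after Friday is Wednesday.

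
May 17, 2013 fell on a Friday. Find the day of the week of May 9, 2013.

Count forward from the earlier date (May 9, 2013) to the later (May 17, 2013):
Within May 2013: 17 − 9 = 8 days.
8 mod 7 = 1, so 1 day before Friday is Thursday.

Thursday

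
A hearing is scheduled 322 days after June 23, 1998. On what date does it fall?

May 11, 1999

Count 322 days after June 23, 1998:
June 1998: 30 − 23 = 7 days remain.
Then 10 full months totalling 304 days.
May 1–11, 1999: 11 days.
Total: 7 + 304 + 11 = 322 days.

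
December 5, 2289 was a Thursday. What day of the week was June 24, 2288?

Count forward from the earlier date (June 24, 2288) to the later (December 5, 2289):
June 24, 2288 → June 24, 2289: 365 days.
June 2289: 30 − 24 = 6 days remain.
Then July (31), August (31), September (30), October (31), November (30): 31 + 31 + 30 + 31 + 30 = 153 days.
December 1–5, 2289: 5 days.
Residual: 164 days.
Total: 529 days.
529 mod 7 = 4, so 4 days before Thursday is Sunday.

Sunday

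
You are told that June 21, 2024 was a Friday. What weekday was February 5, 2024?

Count forward from the earlier date (February 5, 2024) to the later (June 21, 2024):
February 2024: 29 − 5 = 24 days remain (2024 is a leap year, so February has 29 days).
Then March (31), April (30), May (31): 31 + 30 + 31 = 92 days.
June 1–21, 2024: 21 days.
Total: 24 + 92 + 21 = 137 days.
137 mod 7 = 4, so 4 days before Friday is Monday.

Monday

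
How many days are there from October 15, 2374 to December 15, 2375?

426

October 15, 2374 → October 15, 2375: 365 days.
October 2375: 31 − 15 = 16 days remain.
Then November (30): 30 days.
December 1–15, 2375: 15 days.
Residual: 61 days.
Total: 426 days.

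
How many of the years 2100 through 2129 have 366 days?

7

Years divisible by 4 in [2100, 2129]: 2100, 2104, 2108, 2112, 2116, 2120, 2124, 2128.
Of these, 2100 is divisible by 100 but not 400, so not leap.
Leap years: 8 − 1 = 7.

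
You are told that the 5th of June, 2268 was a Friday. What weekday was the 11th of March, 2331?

Wednesday

Day-of-year of June 5, 2268: 157.
Day-of-year of March 11, 2331: 70.
2268 has 366 days, so 366 − 157 = 209 days remain in 2268.
Full years 2269–2330: 48 common + 14 leap = 48×365 + 14×366 = 22644 days.
Total: 209 + 22644 + 70 = 22923 days.
22923 mod 7 = 5, so 5 days after Friday is Wednesday.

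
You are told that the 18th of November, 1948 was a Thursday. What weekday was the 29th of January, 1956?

Sunday

From November 18, 1948 to November 18, 1955: 7 years, of which 1 contains a Feb 29 — 6×365 + 1×366 = 2556 days.
November 1955: 30 − 18 = 12 days remain.
Then December (31): 31 days.
January 1–29, 1956: 29 days.
Residual: 72 days.
Total: 2628 days.
2628 mod 7 = 3, so 3 days after Thursday is Sunday.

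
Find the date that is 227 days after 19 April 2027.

2 December 2027

Count 227 days after April 19, 2027:
April 2027: 30 − 19 = 11 days remain.
Then May (31), June (30), July (31), August (31), September (30), October (31), November (30): 31 + 30 + 31 + 31 + 30 + 31 + 30 = 214 days.
December 1–2, 2027: 2 days.
Total: 11 + 214 + 2 = 227 days.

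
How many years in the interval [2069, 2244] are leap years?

Years divisible by 4: 2072, 2076, …, 2244 — 44 in all.
Of these, 2100, 2200 are divisible by 100 but not 400, so not leap.
Leap years: 44 − 2 = 42.

42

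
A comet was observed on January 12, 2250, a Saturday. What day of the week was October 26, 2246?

Count forward from the earlier date (October 26, 2246) to the later (January 12, 2250):
Day-of-year of October 26, 2246: 299.
Day-of-year of January 12, 2250: 12.
2246 has 365 days, so 365 − 299 = 66 days remain in 2246.
Full years: 2247: 365; 2248: 366; 2249: 365. Sum = 1096.
Total: 66 + 1096 + 12 = 1174 days.
1174 mod 7 = 5, so 5 days before Saturday is Monday.

Monday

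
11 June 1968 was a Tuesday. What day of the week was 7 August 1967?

Count forward from the earlier date (August 7, 1967) to the later (June 11, 1968):
August 1967: 31 − 7 = 24 days remain.
Then 9 full months totalling 274 days.
June 1–11, 1968: 11 days.
Residual: 309 days.
Total: 309 days.
309 mod 7 = 1, so 1 day before Tuesday is Monday.

Monday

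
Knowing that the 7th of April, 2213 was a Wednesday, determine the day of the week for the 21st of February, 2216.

April 7, 2213 → April 7, 2214: 365 days.
April 7, 2214 → April 7, 2215: 365 days.
April 2215: 30 − 7 = 23 days remain.
Then 9 full months totalling 276 days.
February 1–21, 2216: 21 days (2216 is a leap year).
Residual: 320 days.
Total: 1050 days.
1050 is a multiple of 7, so the 21st of February, 2216 falls on the same weekday: Wednesday.

Wednesday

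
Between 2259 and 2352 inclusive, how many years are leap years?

Years divisible by 4: 2260, 2264, …, 2352 — 24 in all.
Of these, 2300 is divisible by 100 but not 400, so not leap.
Leap years: 24 − 1 = 23.

23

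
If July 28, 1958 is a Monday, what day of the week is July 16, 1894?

Monday

Count forward from the earlier date (July 16, 1894) to the later (July 28, 1958):
From July 16, 1894 to July 16, 1958: 64 years, of which 15 contain a Feb 29 — 49×365 + 15×366 = 23375 days.
(1900 is not a leap year (divisible by 100 but not 400).)
Within July 1958: 28 − 16 = 12 days.
Total: 23387 days.
23387 is a multiple of 7, so July 16, 1894 falls on the same weekday: Monday.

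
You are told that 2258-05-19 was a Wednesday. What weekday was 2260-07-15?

Sunday

May 2258: 31 − 19 = 12 days remain.
Then 25 full months totalling 761 days.
July 1–15, 2260: 15 days.
Total: 12 + 761 + 15 = 788 days.
788 mod 7 = 4, so 4 days after Wednesday is Sunday.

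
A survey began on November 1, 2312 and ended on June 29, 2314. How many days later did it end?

November 2312: 30 − 1 = 29 days remain.
Then 18 full months totalling 547 days.
June 1–29, 2314: 29 days.
Total: 29 + 547 + 29 = 605 days.

605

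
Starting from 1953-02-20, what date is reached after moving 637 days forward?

1954-11-19

Count 637 days after February 20, 1953:
Day-of-year of February 20, 1953: 51.
Day-of-year of November 19, 1954: 323.
1953 has 365 days, so 365 − 51 = 314 days remain in 1953.
Total: 314 + 323 = 637 days.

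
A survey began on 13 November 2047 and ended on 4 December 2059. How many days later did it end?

4404

Day-of-year of November 13, 2047: 317.
Day-of-year of December 4, 2059: 338.
2047 has 365 days, so 365 − 317 = 48 days remain in 2047.
Full years 2048–2058: 8 common + 3 leap = 8×365 + 3×366 = 4018 days.
Total: 48 + 4018 + 338 = 4404 days.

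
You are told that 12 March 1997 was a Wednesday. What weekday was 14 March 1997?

Friday

Within March 1997: 14 − 12 = 2 days.
2 mod 7 = 2, so 2 days after Wednesday is Friday.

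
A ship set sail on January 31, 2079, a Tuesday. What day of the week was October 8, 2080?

Tuesday

Day-of-year of January 31, 2079: 31.
Day-of-year of October 8, 2080: 282.
2079 has 365 days, so 365 − 31 = 334 days remain in 2079.
Total: 334 + 282 = 616 days.
616 is a multiple of 7, so October 8, 2080 falls on the same weekday: Tuesday.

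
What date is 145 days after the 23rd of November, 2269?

the 17th of April, 2270

Count 145 days after November 23, 2269:
November 2269: 30 − 23 = 7 days remain.
Then December (31), January (31), February 2270 (28), March (31): 31 + 31 + 28 + 31 = 121 days.
April 1–17, 2270: 17 days.
Residual: 145 days.
Total: 145 days.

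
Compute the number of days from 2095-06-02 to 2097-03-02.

639

June 2095: 30 − 2 = 28 days remain.
Then 20 full months totalling 609 days.
March 1–2, 2097: 2 days.
Total: 28 + 609 + 2 = 639 days.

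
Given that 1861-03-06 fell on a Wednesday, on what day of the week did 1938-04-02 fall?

Day-of-year of March 6, 1861: 65.
Day-of-year of April 2, 1938: 92.
1861 has 365 days, so 365 − 65 = 300 days remain in 1861.
Full years 1862–1937: 58 common + 18 leap = 58×365 + 18×366 = 27758 days.
Total: 300 + 27758 + 92 = 28150 days.
28150 mod 7 = 3, so 3 days after Wednesday is Saturday.

Saturday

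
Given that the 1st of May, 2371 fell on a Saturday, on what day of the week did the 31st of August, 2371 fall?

Tuesday

May 2371: 31 − 1 = 30 days remain.
Then June (30), July (31): 30 + 31 = 61 days.
August 1–31, 2371: 31 days.
Total: 30 + 61 + 31 = 122 days.
122 mod 7 = 3, so 3 days after Saturday is Tuesday.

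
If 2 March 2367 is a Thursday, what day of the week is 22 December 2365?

Count forward from the earlier date (December 22, 2365) to the later (March 2, 2367):
Day-of-year of December 22, 2365: 356.
Day-of-year of March 2, 2367: 61.
2365 has 365 days, so 365 − 356 = 9 days remain in 2365.
Full years: 2366: 365. Sum = 365.
Total: 9 + 365 + 61 = 435 days.
435 mod 7 = 1, so 1 day before Thursday is Wednesday.

Wednesday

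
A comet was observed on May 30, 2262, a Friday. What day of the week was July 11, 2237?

Tuesday

Count forward from the earlier date (July 11, 2237) to the later (May 30, 2262):
From July 11, 2237 to July 11, 2261: 24 years, of which 6 contain a Feb 29 — 18×365 + 6×366 = 8766 days.
July 2261: 31 − 11 = 20 days remain.
Then 9 full months totalling 273 days.
May 1–30, 2262: 30 days.
Residual: 323 days.
Total: 9089 days.
9089 mod 7 = 3, so 3 days before Friday is Tuesday.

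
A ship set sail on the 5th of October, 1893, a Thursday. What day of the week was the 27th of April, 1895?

Saturday

October 1893: 31 − 5 = 26 days remain.
Then 17 full months totalling 516 days.
April 1–27, 1895: 27 days.
Total: 26 + 516 + 27 = 569 days.
569 mod 7 = 2, so 2 days after Thursday is Saturday.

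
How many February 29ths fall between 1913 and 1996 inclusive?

Years divisible by 4: 1916, 1920, …, 1996 — 21 in all.
No century exceptions apply. Count: 21.

21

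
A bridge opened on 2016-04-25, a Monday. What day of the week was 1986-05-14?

Count forward from the earlier date (May 14, 1986) to the later (April 25, 2016):
From May 14, 1986 to May 14, 2015: 29 years, of which 7 contain a Feb 29 — 22×365 + 7×366 = 10592 days.
(2000 is a leap year (divisible by 400).)
May 2015: 31 − 14 = 17 days remain.
Then 10 full months totalling 305 days.
April 1–25, 2016: 25 days.
Residual: 347 days.
Total: 10939 days.
10939 mod 7 = 5, so 5 days before Monday is Wednesday.

Wednesday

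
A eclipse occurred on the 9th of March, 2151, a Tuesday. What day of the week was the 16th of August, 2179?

Day-of-year of March 9, 2151: 68.
Day-of-year of August 16, 2179: 228.
2151 has 365 days, so 365 − 68 = 297 days remain in 2151.
Full years 2152–2178: 20 common + 7 leap = 20×365 + 7×366 = 9862 days.
Total: 297 + 9862 + 228 = 10387 days.
10387 mod 7 = 6, so 6 days after Tuesday is Monday.

Monday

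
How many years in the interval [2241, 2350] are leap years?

26

Years divisible by 4: 2244, 2248, …, 2348 — 27 in all.
Of these, 2300 is divisible by 100 but not 400, so not leap.
Leap years: 27 − 1 = 26.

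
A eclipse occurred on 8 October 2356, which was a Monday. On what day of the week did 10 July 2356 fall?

Tuesday

Count forward from the earlier date (July 10, 2356) to the later (October 8, 2356):
July 2356: 31 − 10 = 21 days remain.
Then August (31), September (30): 31 + 30 = 61 days.
October 1–8, 2356: 8 days.
Total: 21 + 61 + 8 = 90 days.
90 mod 7 = 6, so 6 days before Monday is Tuesday.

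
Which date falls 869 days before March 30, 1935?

November 11, 1932

Count 869 days before March 30, 1935:
Day-of-year of November 11, 1932: 316.
Day-of-year of March 30, 1935: 89.
1932 has 366 days, so 366 − 316 = 50 days remain in 1932.
Full years: 1933: 365; 1934: 365. Sum = 730.
Total: 50 + 730 + 89 = 869 days.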